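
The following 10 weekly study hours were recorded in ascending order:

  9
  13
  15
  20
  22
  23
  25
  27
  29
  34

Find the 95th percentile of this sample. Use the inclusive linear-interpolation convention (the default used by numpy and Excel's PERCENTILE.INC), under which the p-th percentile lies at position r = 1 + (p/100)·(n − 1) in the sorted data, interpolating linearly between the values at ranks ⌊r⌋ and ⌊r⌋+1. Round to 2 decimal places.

n = 10.
r = 1 + (95/100)·(10 − 1) = 1 + 8.55 = 9.55.
Rank 9 is 29 and rank 10 is 34.
Interpolate: 29 + 0.55·(34 − 29) = 29 + 0.55·5 = 31.75.

31.75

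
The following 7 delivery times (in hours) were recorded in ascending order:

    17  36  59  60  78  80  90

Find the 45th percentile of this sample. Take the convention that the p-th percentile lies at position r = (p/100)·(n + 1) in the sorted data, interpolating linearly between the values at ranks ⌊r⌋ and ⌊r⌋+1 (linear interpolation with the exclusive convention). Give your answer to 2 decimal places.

59.60

n = 7.
r = (45/100)·(7 + 1) = 3.6.
Rank 3 is 59 and rank 4 is 60.
Interpolate: 59 + 0.6·(60 − 59) = 59 + 0.6·1 = 59.6.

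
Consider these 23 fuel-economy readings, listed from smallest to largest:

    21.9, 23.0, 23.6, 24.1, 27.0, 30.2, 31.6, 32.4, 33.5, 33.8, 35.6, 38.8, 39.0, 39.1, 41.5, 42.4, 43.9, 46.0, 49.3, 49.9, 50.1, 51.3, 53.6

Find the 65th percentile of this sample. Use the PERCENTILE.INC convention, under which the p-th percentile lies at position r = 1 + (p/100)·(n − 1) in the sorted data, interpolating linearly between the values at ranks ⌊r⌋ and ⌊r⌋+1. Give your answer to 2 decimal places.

41.77

n = 23.
r = 1 + (65/100)·(23 − 1) = 1 + 14.3 = 15.3.
Rank 15 is 41.5 and rank 16 is 42.4.
Interpolate: 41.5 + 0.3·(42.4 − 41.5) = 41.5 + 0.3·0.9 = 41.77.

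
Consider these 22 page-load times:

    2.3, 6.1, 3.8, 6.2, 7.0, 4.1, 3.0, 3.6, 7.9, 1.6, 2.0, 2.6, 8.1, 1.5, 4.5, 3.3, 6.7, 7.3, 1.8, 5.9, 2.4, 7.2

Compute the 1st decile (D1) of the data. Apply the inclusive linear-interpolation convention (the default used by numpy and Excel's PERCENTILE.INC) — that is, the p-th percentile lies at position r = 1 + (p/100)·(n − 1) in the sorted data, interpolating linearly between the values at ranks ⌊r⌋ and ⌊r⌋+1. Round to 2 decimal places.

Sorted: 1.5, 1.6, 1.8, 2.0, 2.3, 2.4, 2.6, 3.0, 3.3, 3.6, 3.8, 4.1, 4.5, 5.9, 6.1, 6.2, 6.7, 7.0, 7.2, 7.3, 7.9, 8.1.
n = 22.
r = 1 + (10/100)·(22 − 1) = 1 + 2.1 = 3.1.
Rank 3 is 1.8 and rank 4 is 2.0.
Interpolate: 1.8 + 0.1·(2.0 − 1.8) = 1.8 + 0.1·0.2 = 1.82.

1.82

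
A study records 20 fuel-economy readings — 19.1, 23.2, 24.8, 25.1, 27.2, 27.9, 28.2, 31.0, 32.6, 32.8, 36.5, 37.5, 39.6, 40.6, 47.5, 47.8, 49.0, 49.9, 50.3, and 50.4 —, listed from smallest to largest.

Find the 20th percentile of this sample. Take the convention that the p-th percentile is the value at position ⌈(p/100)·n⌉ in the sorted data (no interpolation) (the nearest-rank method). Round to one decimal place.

25.1

n = 20.
Position = ⌈20/100 · 20⌉ = ⌈4⌉ = 4.
The value at rank 4 is 25.1.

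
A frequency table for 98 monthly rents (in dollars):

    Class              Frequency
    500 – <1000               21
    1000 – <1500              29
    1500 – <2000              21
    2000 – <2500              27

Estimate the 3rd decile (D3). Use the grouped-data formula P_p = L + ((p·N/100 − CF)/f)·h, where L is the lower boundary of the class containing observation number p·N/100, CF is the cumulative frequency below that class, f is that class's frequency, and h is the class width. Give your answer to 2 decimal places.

N = 98; target position k = 30/100 · 98 = 29.4.
Cumulative frequencies: 21, 50, 71, 98.
Observation 29.4 falls in the class 1000 – <1500.
L = 1000, CF = 21, f = 29, h = 500.
P30 = 1000 + ((29.4 − 21)/29)·500 = 1000 + 144.828 = 1144.83.

1144.83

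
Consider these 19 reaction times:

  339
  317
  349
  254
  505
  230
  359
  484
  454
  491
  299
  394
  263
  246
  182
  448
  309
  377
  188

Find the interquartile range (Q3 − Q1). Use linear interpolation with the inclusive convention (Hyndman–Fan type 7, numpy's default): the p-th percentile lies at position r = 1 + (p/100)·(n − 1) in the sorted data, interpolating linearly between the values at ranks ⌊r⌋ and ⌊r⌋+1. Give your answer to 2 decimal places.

Sorted: 182, 188, 230, 246, 254, 263, 299, 309, 317, 339, 349, 359, 377, 394, 448, 454, 484, 491, 505.
n = 19.
P25: r = 5.5; ranks 5–6 are 254, 263; interpolating gives 258.5.
P75: r = 14.5; ranks 14–15 are 394, 448; interpolating gives 421.
Difference: 421 − 258.5 = 162.5.

162.50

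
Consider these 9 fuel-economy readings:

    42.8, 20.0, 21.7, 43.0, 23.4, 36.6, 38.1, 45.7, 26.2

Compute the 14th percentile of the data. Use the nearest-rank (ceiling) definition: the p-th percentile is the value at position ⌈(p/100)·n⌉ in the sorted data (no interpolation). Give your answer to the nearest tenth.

Sorted: 20.0, 21.7, 23.4, 26.2, 36.6, 38.1, 42.8, 43.0, 45.7.
n = 9.
Position = ⌈14/100 · 9⌉ = ⌈1.26⌉ = 2.
The value at rank 2 is 21.7.

21.7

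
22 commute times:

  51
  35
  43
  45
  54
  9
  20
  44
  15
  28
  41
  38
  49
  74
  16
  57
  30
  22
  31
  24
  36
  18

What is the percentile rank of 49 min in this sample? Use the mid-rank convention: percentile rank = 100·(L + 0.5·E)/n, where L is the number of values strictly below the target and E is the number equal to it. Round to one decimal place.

79.5

Sorted: 9, 15, 16, 18, 20, 22, 24, 28, 30, 31, 35, 36, 38, 41, 43, 44, 45, 49, 51, 54, 57, 74.
Count below 49: L = 17; count equal: E = 1; n = 22.
Percentile rank = 100·(17 + 0.5·1)/22 = 100·17.5/22 = 79.55.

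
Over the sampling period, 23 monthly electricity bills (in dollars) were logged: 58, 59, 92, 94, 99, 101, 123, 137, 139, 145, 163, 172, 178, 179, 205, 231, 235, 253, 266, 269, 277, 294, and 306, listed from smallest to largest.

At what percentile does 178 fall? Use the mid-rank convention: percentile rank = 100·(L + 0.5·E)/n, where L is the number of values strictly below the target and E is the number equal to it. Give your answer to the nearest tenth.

54.3

Count below 178: L = 12; count equal: E = 1; n = 23.
Percentile rank = 100·(12 + 0.5·1)/23 = 100·12.5/23 = 54.35.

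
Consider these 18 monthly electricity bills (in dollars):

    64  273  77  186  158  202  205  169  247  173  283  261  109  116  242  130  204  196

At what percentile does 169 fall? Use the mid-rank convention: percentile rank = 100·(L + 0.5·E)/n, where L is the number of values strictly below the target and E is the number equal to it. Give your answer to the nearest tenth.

Sorted: 64, 77, 109, 116, 130, 158, 169, 173, 186, 196, 202, 204, 205, 242, 247, 261, 273, 283.
Count below 169: L = 6; count equal: E = 1; n = 18.
Percentile rank = 100·(6 + 0.5·1)/18 = 100·6.5/18 = 36.11.

36.1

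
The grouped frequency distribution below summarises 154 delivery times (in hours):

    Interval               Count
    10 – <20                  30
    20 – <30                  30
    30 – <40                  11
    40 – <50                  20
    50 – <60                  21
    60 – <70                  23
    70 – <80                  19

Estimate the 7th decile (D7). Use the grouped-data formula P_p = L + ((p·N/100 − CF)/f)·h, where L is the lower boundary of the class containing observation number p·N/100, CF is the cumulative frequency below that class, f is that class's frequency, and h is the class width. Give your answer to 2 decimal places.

58.00

N = 154; target position k = 70/100 · 154 = 107.8.
Cumulative frequencies: 30, 60, 71, 91, 112, 135, 154.
Observation 107.8 falls in the class 50 – <60.
L = 50, CF = 91, f = 21, h = 10.
P70 = 50 + ((107.8 − 91)/21)·10 = 50 + 8 = 58.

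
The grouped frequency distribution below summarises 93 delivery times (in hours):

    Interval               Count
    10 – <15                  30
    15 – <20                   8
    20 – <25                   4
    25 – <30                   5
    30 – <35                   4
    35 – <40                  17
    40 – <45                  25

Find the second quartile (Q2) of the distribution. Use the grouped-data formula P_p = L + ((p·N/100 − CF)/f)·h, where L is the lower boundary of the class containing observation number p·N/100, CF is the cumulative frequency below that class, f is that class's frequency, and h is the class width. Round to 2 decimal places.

N = 93; target position k = 50/100 · 93 = 46.5.
Cumulative frequencies: 30, 38, 42, 47, 51, 68, 93.
Observation 46.5 falls in the class 25 – <30.
L = 25, CF = 42, f = 5, h = 5.
P50 = 25 + ((46.5 − 42)/5)·5 = 25 + 4.5 = 29.5.

29.50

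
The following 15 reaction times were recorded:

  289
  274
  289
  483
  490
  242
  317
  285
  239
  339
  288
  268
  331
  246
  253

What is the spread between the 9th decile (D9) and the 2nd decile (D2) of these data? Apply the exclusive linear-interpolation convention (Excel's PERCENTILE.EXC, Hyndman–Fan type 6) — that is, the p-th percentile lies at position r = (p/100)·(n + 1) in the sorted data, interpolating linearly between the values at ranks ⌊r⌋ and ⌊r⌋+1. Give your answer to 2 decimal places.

Sorted: 239, 242, 246, 253, 268, 274, 285, 288, 289, 289, 317, 331, 339, 483, 490.
n = 15.
P20: r = 3.2; ranks 3–4 are 246, 253; interpolating gives 247.4.
P90: r = 14.4; ranks 14–15 are 483, 490; interpolating gives 485.8.
Difference: 485.8 − 247.4 = 238.4.

238.40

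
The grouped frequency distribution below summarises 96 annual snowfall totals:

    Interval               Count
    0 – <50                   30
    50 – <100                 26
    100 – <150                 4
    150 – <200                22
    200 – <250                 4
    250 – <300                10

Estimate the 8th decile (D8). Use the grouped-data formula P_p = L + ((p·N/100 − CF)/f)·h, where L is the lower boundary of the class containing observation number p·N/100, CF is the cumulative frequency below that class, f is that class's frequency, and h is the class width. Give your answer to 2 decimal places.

188.18

N = 96; target position k = 80/100 · 96 = 76.8.
Cumulative frequencies: 30, 56, 60, 82, 86, 96.
Observation 76.8 falls in the class 150 – <200.
L = 150, CF = 60, f = 22, h = 50.
P80 = 150 + ((76.8 − 60)/22)·50 = 150 + 38.1818 = 188.182.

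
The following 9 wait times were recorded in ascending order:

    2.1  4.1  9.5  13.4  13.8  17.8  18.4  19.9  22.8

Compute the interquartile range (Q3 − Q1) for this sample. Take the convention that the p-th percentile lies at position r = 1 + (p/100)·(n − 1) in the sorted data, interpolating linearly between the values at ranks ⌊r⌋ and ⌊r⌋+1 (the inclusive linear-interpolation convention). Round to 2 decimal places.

n = 9.
P25: r = 3 (integer) → 9.5.
P75: r = 7 (integer) → 18.4.
Difference: 18.4 − 9.5 = 8.9.

8.90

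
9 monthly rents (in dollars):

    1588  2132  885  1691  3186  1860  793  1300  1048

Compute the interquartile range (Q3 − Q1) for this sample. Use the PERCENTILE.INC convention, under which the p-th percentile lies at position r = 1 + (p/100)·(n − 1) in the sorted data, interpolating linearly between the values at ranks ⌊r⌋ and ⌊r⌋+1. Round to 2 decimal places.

812.00

Sorted: 793, 885, 1048, 1300, 1588, 1691, 1860, 2132, 3186.
n = 9.
P25: r = 3 (integer) → 1048.
P75: r = 7 (integer) → 1860.
Difference: 1860 − 1048 = 812.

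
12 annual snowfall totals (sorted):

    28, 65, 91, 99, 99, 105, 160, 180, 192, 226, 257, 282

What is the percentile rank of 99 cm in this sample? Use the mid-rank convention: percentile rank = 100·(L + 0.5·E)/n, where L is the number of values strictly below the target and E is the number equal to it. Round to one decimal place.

Count below 99: L = 3; count equal: E = 2; n = 12.
Percentile rank = 100·(3 + 0.5·2)/12 = 100·4/12 = 33.33.

33.3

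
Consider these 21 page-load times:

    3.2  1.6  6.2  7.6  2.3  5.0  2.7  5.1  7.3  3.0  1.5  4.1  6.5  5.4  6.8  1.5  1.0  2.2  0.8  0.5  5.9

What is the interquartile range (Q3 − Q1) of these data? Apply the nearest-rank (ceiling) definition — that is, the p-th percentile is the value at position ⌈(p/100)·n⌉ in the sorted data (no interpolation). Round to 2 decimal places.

4.30

Sorted: 0.5, 0.8, 1.0, 1.5, 1.5, 1.6, 2.2, 2.3, 2.7, 3.0, 3.2, 4.1, 5.0, 5.1, 5.4, 5.9, 6.2, 6.5, 6.8, 7.3, 7.6.
n = 21.
P25: rank ⌈25/100·21⌉ = 6 → 1.6.
P75: rank ⌈75/100·21⌉ = 16 → 5.9.
Difference: 5.9 − 1.6 = 4.3.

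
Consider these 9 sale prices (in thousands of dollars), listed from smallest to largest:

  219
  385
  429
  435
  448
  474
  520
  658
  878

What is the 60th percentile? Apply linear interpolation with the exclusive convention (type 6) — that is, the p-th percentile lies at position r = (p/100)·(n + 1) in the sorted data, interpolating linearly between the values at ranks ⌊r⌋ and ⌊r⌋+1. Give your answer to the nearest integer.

n = 9.
r = (60/100)·(9 + 1) = 6.
r is an integer, so P60 is the value at rank 6: 474.

474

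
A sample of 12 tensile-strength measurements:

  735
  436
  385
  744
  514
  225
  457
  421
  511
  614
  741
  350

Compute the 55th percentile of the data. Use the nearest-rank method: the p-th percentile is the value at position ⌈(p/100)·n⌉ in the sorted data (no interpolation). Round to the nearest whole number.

511

Sorted: 225, 350, 385, 421, 436, 457, 511, 514, 614, 735, 741, 744.
n = 12.
Position = ⌈55/100 · 12⌉ = ⌈6.6⌉ = 7.
The value at rank 7 is 511.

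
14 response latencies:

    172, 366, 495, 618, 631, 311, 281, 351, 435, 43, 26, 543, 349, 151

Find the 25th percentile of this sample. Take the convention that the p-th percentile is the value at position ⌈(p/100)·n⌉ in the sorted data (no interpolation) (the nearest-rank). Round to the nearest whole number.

172

Sorted: 26, 43, 151, 172, 281, 311, 349, 351, 366, 435, 495, 543, 618, 631.
n = 14.
Position = ⌈25/100 · 14⌉ = ⌈3.5⌉ = 4.
The value at rank 4 is 172.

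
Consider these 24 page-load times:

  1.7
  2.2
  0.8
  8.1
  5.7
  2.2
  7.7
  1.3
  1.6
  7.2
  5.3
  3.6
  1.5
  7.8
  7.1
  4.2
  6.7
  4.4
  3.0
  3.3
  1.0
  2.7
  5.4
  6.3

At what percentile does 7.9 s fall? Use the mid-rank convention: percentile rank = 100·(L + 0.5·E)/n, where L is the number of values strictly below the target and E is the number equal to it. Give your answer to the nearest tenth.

95.8

Sorted: 0.8, 1.0, 1.3, 1.5, 1.6, 1.7, 2.2, 2.2, 2.7, 3.0, 3.3, 3.6, 4.2, 4.4, 5.3, 5.4, 5.7, 6.3, 6.7, 7.1, 7.2, 7.7, 7.8, 8.1.
Count below 7.9: L = 23; count equal: E = 0; n = 24.
Percentile rank = 100·(23 + 0.5·0)/24 = 100·23/24 = 95.83.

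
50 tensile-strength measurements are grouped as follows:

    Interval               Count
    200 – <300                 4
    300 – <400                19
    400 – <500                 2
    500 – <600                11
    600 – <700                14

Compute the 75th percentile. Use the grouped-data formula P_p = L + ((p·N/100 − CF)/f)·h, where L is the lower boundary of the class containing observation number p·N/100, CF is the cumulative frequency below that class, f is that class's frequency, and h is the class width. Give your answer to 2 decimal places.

N = 50; target position k = 75/100 · 50 = 37.5.
Cumulative frequencies: 4, 23, 25, 36, 50.
Observation 37.5 falls in the class 600 – <700.
L = 600, CF = 36, f = 14, h = 100.
P75 = 600 + ((37.5 − 36)/14)·100 = 600 + 10.7143 = 610.714.

610.71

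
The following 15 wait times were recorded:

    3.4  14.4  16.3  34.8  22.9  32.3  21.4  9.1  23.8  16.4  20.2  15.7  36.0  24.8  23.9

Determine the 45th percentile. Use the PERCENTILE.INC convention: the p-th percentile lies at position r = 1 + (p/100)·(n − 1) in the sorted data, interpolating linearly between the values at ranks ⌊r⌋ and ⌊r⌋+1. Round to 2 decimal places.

20.56

Sorted: 3.4, 9.1, 14.4, 15.7, 16.3, 16.4, 20.2, 21.4, 22.9, 23.8, 23.9, 24.8, 32.3, 34.8, 36.0.
n = 15.
r = 1 + (45/100)·(15 − 1) = 1 + 6.3 = 7.3.
Rank 7 is 20.2 and rank 8 is 21.4.
Interpolate: 20.2 + 0.3·(21.4 − 20.2) = 20.2 + 0.3·1.2 = 20.56.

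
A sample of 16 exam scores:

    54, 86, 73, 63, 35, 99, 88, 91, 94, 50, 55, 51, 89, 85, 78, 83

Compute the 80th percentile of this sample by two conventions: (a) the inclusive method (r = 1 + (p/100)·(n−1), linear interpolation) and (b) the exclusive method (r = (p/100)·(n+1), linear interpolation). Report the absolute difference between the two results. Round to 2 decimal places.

Sorted: 35, 50, 51, 54, 55, 63, 73, 78, 83, 85, 86, 88, 89, 91, 94, 99.
n = 16.
(a) r = 13 → value at rank 13 = 89.
(b) r = 13.6; between ranks 13 (89) and 14 (91): 90.2.
|89 − 90.2| = 1.2.

1.20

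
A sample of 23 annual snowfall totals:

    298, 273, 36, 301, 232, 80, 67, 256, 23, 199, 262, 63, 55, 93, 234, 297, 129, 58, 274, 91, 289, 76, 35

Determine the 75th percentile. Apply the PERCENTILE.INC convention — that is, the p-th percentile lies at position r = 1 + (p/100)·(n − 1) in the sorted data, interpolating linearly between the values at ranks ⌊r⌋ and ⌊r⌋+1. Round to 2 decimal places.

267.50

Sorted: 23, 35, 36, 55, 58, 63, 67, 76, 80, 91, 93, 129, 199, 232, 234, 256, 262, 273, 274, 289, 297, 298, 301.
n = 23.
r = 1 + (75/100)·(23 − 1) = 1 + 16.5 = 17.5.
Rank 17 is 262 and rank 18 is 273.
Interpolate: 262 + 0.5·(273 − 262) = 262 + 0.5·11 = 267.5.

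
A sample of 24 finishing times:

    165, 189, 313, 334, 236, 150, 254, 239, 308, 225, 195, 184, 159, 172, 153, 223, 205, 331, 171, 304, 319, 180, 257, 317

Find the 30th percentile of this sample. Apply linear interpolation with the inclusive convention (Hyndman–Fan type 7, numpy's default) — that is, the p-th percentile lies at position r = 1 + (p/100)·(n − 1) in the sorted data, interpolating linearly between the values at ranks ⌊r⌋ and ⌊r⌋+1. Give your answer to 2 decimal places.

Sorted: 150, 153, 159, 165, 171, 172, 180, 184, 189, 195, 205, 223, 225, 236, 239, 254, 257, 304, 308, 313, 317, 319, 331, 334.
n = 24.
r = 1 + (30/100)·(24 − 1) = 1 + 6.9 = 7.9.
Rank 7 is 180 and rank 8 is 184.
Interpolate: 180 + 0.9·(184 − 180) = 180 + 0.9·4 = 183.6.

183.60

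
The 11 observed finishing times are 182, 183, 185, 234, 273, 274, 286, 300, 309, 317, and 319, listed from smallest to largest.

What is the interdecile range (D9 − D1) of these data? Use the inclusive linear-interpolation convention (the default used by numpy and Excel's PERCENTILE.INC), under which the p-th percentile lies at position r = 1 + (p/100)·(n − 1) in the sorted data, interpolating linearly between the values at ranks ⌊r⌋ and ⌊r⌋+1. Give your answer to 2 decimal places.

134.00

n = 11.
P10: r = 2 (integer) → 183.
P90: r = 10 (integer) → 317.
Difference: 317 − 183 = 134.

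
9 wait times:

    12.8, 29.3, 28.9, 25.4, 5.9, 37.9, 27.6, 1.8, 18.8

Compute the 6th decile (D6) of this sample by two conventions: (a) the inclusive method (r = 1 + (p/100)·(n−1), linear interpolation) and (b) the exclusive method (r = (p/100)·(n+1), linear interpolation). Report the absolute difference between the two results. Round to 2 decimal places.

Sorted: 1.8, 5.9, 12.8, 18.8, 25.4, 27.6, 28.9, 29.3, 37.9.
n = 9.
(a) r = 5.8; between ranks 5 (25.4) and 6 (27.6): 27.16.
(b) r = 6 → value at rank 6 = 27.6.
|27.16 − 27.6| = 0.44.

0.44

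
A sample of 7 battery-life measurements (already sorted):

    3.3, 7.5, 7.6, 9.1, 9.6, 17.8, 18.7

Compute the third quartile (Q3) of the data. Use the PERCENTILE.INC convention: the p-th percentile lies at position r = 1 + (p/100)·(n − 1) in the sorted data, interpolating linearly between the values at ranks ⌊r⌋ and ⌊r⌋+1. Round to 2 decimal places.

n = 7.
r = 1 + (75/100)·(7 − 1) = 1 + 4.5 = 5.5.
Rank 5 is 9.6 and rank 6 is 17.8.
Interpolate: 9.6 + 0.5·(17.8 − 9.6) = 9.6 + 0.5·8.2 = 13.7.

13.70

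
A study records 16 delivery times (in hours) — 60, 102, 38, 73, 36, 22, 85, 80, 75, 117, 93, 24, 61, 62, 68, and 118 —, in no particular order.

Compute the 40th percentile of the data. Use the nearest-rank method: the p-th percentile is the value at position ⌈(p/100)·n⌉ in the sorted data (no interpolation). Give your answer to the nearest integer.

62

Sorted: 22, 24, 36, 38, 60, 61, 62, 68, 73, 75, 80, 85, 93, 102, 117, 118.
n = 16.
Position = ⌈40/100 · 16⌉ = ⌈6.4⌉ = 7.
The value at rank 7 is 62.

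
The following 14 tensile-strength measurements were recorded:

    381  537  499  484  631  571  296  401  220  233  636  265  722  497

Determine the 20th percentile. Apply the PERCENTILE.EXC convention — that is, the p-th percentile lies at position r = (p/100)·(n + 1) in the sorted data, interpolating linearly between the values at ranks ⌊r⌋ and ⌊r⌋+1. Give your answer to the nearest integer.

265

Sorted: 220, 233, 265, 296, 381, 401, 484, 497, 499, 537, 571, 631, 636, 722.
n = 14.
r = (20/100)·(14 + 1) = 3.
r is an integer, so P20 is the value at rank 3: 265.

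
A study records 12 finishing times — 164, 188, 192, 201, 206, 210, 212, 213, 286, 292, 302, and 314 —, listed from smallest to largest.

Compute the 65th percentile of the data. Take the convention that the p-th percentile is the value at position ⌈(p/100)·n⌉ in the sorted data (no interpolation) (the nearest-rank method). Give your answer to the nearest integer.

213

n = 12.
Position = ⌈65/100 · 12⌉ = ⌈7.8⌉ = 8.
The value at rank 8 is 213.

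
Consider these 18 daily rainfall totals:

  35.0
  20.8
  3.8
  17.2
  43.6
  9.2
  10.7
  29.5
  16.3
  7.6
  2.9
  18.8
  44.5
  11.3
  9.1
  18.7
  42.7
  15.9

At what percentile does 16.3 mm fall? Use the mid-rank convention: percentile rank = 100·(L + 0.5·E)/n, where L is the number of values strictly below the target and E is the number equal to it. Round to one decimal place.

Sorted: 2.9, 3.8, 7.6, 9.1, 9.2, 10.7, 11.3, 15.9, 16.3, 17.2, 18.7, 18.8, 20.8, 29.5, 35.0, 42.7, 43.6, 44.5.
Count below 16.3: L = 8; count equal: E = 1; n = 18.
Percentile rank = 100·(8 + 0.5·1)/18 = 100·8.5/18 = 47.22.

47.2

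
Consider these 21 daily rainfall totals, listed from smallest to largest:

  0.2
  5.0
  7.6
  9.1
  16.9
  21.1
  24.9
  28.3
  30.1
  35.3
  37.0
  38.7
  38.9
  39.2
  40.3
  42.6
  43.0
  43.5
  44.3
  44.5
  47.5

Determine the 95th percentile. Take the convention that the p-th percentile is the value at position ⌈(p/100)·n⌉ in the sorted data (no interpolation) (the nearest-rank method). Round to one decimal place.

n = 21.
Position = ⌈95/100 · 21⌉ = ⌈19.95⌉ = 20.
The value at rank 20 is 44.5.

44.5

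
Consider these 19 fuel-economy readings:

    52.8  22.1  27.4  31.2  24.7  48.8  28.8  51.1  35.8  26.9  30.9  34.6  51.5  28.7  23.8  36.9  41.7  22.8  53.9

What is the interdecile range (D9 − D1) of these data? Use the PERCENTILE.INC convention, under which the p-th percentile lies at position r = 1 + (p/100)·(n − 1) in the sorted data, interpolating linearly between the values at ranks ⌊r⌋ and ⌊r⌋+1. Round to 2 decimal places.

Sorted: 22.1, 22.8, 23.8, 24.7, 26.9, 27.4, 28.7, 28.8, 30.9, 31.2, 34.6, 35.8, 36.9, 41.7, 48.8, 51.1, 51.5, 52.8, 53.9.
n = 19.
P10: r = 2.8; ranks 2–3 are 22.8, 23.8; interpolating gives 23.6.
P90: r = 17.2; ranks 17–18 are 51.5, 52.8; interpolating gives 51.76.
Difference: 51.76 − 23.6 = 28.16.

28.16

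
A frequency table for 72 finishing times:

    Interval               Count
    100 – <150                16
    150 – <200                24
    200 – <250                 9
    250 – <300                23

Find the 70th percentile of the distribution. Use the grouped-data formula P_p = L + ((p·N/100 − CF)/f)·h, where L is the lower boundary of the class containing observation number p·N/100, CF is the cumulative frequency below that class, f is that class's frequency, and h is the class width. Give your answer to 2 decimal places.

N = 72; target position k = 70/100 · 72 = 50.4.
Cumulative frequencies: 16, 40, 49, 72.
Observation 50.4 falls in the class 250 – <300.
L = 250, CF = 49, f = 23, h = 50.
P70 = 250 + ((50.4 − 49)/23)·50 = 250 + 3.04348 = 253.043.

253.04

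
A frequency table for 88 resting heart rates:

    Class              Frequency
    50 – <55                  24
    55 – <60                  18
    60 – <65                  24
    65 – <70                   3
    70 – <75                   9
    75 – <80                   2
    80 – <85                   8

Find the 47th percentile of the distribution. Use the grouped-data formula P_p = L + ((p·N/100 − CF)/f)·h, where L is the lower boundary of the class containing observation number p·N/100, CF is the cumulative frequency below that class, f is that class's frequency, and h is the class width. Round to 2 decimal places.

59.82

N = 88; target position k = 47/100 · 88 = 41.36.
Cumulative frequencies: 24, 42, 66, 69, 78, 80, 88.
Observation 41.36 falls in the class 55 – <60.
L = 55, CF = 24, f = 18, h = 5.
P47 = 55 + ((41.36 − 24)/18)·5 = 55 + 4.82222 = 59.8222.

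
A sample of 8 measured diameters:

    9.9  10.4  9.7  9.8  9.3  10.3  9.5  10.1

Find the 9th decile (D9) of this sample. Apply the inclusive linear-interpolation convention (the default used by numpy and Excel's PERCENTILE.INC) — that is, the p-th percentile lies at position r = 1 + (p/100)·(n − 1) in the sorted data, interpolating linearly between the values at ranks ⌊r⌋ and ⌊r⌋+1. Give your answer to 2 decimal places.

10.33

Sorted: 9.3, 9.5, 9.7, 9.8, 9.9, 10.1, 10.3, 10.4.
n = 8.
r = 1 + (90/100)·(8 − 1) = 1 + 6.3 = 7.3.
Rank 7 is 10.3 and rank 8 is 10.4.
Interpolate: 10.3 + 0.3·(10.4 − 10.3) = 10.3 + 0.3·0.1 = 10.33.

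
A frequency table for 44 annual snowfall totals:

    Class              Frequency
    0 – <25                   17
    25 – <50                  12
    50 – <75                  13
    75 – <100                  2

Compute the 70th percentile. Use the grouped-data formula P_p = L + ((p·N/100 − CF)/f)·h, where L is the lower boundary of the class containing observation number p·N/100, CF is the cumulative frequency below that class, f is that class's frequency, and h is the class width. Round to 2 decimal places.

53.46

N = 44; target position k = 70/100 · 44 = 30.8.
Cumulative frequencies: 17, 29, 42, 44.
Observation 30.8 falls in the class 50 – <75.
L = 50, CF = 29, f = 13, h = 25.
P70 = 50 + ((30.8 − 29)/13)·25 = 50 + 3.46154 = 53.4615.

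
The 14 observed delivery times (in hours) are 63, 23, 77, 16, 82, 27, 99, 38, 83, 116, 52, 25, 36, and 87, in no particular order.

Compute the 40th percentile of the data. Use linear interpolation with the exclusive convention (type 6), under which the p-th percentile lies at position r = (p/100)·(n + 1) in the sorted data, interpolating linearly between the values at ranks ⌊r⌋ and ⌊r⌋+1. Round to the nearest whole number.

38

Sorted: 16, 23, 25, 27, 36, 38, 52, 63, 77, 82, 83, 87, 99, 116.
n = 14.
r = (40/100)·(14 + 1) = 6.
r is an integer, so P40 is the value at rank 6: 38.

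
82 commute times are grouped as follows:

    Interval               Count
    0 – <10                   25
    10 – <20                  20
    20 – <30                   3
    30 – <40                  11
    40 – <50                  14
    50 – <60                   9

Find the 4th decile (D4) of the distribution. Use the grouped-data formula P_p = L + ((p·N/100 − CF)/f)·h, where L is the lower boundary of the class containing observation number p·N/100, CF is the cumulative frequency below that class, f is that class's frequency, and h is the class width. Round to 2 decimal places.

13.90

N = 82; target position k = 40/100 · 82 = 32.8.
Cumulative frequencies: 25, 45, 48, 59, 73, 82.
Observation 32.8 falls in the class 10 – <20.
L = 10, CF = 25, f = 20, h = 10.
P40 = 10 + ((32.8 − 25)/20)·10 = 10 + 3.9 = 13.9.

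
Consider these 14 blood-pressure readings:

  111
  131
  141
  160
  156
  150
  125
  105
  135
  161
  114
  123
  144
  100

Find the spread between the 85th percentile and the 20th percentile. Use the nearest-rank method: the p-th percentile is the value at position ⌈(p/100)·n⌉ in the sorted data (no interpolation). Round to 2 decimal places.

45.00

Sorted: 100, 105, 111, 114, 123, 125, 131, 135, 141, 144, 150, 156, 160, 161.
n = 14.
P20: rank ⌈20/100·14⌉ = 3 → 111.
P85: rank ⌈85/100·14⌉ = 12 → 156.
Difference: 156 − 111 = 45.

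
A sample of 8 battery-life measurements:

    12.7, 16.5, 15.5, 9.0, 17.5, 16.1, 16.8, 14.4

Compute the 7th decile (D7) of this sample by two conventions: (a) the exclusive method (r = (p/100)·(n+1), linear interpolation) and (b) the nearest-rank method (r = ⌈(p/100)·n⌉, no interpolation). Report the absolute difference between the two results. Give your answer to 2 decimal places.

Sorted: 9.0, 12.7, 14.4, 15.5, 16.1, 16.5, 16.8, 17.5.
n = 8.
(a) r = 6.3; between ranks 6 (16.5) and 7 (16.8): 16.59.
(b) the nearest-rank method: rank 6 → 16.5.
|16.59 − 16.5| = 0.09.

0.09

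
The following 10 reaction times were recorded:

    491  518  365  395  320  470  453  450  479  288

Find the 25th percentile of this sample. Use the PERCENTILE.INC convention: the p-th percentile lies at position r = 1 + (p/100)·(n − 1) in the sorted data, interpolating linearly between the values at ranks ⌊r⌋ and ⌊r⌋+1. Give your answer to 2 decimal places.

372.50

Sorted: 288, 320, 365, 395, 450, 453, 470, 479, 491, 518.
n = 10.
r = 1 + (25/100)·(10 − 1) = 1 + 2.25 = 3.25.
Rank 3 is 365 and rank 4 is 395.
Interpolate: 365 + 0.25·(395 − 365) = 365 + 0.25·30 = 372.5.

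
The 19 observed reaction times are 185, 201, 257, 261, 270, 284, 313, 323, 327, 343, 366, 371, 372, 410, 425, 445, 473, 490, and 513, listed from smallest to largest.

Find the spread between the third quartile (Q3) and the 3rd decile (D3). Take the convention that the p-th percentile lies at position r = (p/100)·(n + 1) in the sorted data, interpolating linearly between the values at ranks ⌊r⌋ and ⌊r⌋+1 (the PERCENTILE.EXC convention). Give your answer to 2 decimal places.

n = 19.
P30: r = 6 (integer) → 284.
P75: r = 15 (integer) → 425.
Difference: 425 − 284 = 141.

141.00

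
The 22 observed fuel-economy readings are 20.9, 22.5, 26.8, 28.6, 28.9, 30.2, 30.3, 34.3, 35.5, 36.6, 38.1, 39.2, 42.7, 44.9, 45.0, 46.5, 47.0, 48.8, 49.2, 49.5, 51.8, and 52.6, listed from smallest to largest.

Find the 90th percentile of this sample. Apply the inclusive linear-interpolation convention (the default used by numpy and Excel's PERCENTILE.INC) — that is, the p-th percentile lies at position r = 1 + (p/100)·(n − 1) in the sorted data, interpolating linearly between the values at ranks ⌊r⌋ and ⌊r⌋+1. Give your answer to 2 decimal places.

49.47

n = 22.
r = 1 + (90/100)·(22 − 1) = 1 + 18.9 = 19.9.
Rank 19 is 49.2 and rank 20 is 49.5.
Interpolate: 49.2 + 0.9·(49.5 − 49.2) = 49.2 + 0.9·0.3 = 49.47.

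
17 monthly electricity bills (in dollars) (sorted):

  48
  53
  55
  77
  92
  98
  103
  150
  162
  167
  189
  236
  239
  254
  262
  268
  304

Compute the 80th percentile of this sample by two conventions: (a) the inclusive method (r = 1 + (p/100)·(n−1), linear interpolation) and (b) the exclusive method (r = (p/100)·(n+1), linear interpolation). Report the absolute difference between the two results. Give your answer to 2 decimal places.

n = 17.
(a) r = 13.8; between ranks 13 (239) and 14 (254): 251.
(b) r = 14.4; between ranks 14 (254) and 15 (262): 257.2.
|251 − 257.2| = 6.2.

6.20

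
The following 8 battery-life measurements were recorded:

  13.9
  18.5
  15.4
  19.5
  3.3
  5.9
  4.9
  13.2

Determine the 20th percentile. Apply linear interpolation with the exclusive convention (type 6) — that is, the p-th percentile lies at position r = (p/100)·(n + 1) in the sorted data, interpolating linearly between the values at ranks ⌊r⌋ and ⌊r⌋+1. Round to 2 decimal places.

4.58

Sorted: 3.3, 4.9, 5.9, 13.2, 13.9, 15.4, 18.5, 19.5.
n = 8.
r = (20/100)·(8 + 1) = 1.8.
Rank 1 is 3.3 and rank 2 is 4.9.
Interpolate: 3.3 + 0.8·(4.9 − 3.3) = 3.3 + 0.8·1.6 = 4.58.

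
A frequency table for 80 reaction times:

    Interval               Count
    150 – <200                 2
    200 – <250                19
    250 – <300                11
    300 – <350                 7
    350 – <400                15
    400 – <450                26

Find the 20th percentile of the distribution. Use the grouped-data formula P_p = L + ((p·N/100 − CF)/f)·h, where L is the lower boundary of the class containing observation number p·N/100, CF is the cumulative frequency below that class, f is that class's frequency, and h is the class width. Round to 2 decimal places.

N = 80; target position k = 20/100 · 80 = 16.
Cumulative frequencies: 2, 21, 32, 39, 54, 80.
Observation 16 falls in the class 200 – <250.
L = 200, CF = 2, f = 19, h = 50.
P20 = 200 + ((16 − 2)/19)·50 = 200 + 36.8421 = 236.842.

236.84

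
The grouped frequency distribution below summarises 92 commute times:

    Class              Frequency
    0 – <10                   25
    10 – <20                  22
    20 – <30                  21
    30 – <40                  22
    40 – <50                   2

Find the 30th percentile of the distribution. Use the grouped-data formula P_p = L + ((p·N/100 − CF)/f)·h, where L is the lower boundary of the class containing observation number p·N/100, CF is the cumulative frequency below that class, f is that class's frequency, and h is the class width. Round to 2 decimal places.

N = 92; target position k = 30/100 · 92 = 27.6.
Cumulative frequencies: 25, 47, 68, 90, 92.
Observation 27.6 falls in the class 10 – <20.
L = 10, CF = 25, f = 22, h = 10.
P30 = 10 + ((27.6 − 25)/22)·10 = 10 + 1.18182 = 11.1818.

11.18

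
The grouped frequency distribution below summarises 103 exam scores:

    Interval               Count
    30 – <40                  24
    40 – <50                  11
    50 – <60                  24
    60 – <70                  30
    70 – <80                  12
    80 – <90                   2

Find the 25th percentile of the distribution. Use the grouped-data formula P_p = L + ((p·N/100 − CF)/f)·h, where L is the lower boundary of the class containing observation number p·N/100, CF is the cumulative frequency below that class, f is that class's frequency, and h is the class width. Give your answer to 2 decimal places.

N = 103; target position k = 25/100 · 103 = 25.75.
Cumulative frequencies: 24, 35, 59, 89, 101, 103.
Observation 25.75 falls in the class 40 – <50.
L = 40, CF = 24, f = 11, h = 10.
P25 = 40 + ((25.75 − 24)/11)·10 = 40 + 1.59091 = 41.5909.

41.59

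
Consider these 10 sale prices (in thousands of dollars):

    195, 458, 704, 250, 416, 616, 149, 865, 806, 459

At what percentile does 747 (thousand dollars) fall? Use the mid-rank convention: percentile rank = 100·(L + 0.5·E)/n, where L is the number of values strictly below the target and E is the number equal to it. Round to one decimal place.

80.0

Sorted: 149, 195, 250, 416, 458, 459, 616, 704, 806, 865.
Count below 747: L = 8; count equal: E = 0; n = 10.
Percentile rank = 100·(8 + 0.5·0)/10 = 100·8/10 = 80.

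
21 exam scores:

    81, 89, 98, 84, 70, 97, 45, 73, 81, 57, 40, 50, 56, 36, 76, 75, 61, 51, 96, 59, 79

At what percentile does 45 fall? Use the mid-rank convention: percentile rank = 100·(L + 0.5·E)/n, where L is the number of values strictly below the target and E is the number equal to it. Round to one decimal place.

11.9

Sorted: 36, 40, 45, 50, 51, 56, 57, 59, 61, 70, 73, 75, 76, 79, 81, 81, 84, 89, 96, 97, 98.
Count below 45: L = 2; count equal: E = 1; n = 21.
Percentile rank = 100·(2 + 0.5·1)/21 = 100·2.5/21 = 11.9.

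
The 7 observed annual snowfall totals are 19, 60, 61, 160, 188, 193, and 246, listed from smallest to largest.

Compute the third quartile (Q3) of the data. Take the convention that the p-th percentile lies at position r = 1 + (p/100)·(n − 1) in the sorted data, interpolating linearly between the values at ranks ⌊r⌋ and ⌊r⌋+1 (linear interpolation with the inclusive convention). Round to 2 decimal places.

n = 7.
r = 1 + (75/100)·(7 − 1) = 1 + 4.5 = 5.5.
Rank 5 is 188 and rank 6 is 193.
Interpolate: 188 + 0.5·(193 − 188) = 188 + 0.5·5 = 190.5.

190.50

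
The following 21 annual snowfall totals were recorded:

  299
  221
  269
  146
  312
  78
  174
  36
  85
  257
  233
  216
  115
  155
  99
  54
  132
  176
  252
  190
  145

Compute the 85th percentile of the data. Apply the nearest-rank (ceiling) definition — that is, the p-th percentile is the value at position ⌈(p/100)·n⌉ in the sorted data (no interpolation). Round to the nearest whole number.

Sorted: 36, 54, 78, 85, 99, 115, 132, 145, 146, 155, 174, 176, 190, 216, 221, 233, 252, 257, 269, 299, 312.
n = 21.
Position = ⌈85/100 · 21⌉ = ⌈17.85⌉ = 18.
The value at rank 18 is 257.

257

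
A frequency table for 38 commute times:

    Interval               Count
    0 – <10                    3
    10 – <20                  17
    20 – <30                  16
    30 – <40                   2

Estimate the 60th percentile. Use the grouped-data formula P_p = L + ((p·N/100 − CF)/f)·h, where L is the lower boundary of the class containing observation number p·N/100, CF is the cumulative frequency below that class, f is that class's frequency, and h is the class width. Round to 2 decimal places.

21.75

N = 38; target position k = 60/100 · 38 = 22.8.
Cumulative frequencies: 3, 20, 36, 38.
Observation 22.8 falls in the class 20 – <30.
L = 20, CF = 20, f = 16, h = 10.
P60 = 20 + ((22.8 − 20)/16)·10 = 20 + 1.75 = 21.75.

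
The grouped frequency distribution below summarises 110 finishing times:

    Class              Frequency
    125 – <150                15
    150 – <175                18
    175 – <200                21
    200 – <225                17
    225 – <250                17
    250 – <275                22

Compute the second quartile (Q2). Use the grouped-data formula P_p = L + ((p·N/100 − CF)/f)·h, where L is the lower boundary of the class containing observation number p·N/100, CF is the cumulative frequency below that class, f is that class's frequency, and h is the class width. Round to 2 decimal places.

N = 110; target position k = 50/100 · 110 = 55.
Cumulative frequencies: 15, 33, 54, 71, 88, 110.
Observation 55 falls in the class 200 – <225.
L = 200, CF = 54, f = 17, h = 25.
P50 = 200 + ((55 − 54)/17)·25 = 200 + 1.47059 = 201.471.

201.47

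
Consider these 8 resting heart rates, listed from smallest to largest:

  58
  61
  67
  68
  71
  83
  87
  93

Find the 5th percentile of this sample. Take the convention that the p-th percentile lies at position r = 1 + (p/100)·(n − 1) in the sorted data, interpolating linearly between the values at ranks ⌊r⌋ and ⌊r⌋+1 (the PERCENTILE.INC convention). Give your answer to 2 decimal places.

n = 8.
r = 1 + (5/100)·(8 − 1) = 1 + 0.35 = 1.35.
Rank 1 is 58 and rank 2 is 61.
Interpolate: 58 + 0.35·(61 − 58) = 58 + 0.35·3 = 59.05.

59.05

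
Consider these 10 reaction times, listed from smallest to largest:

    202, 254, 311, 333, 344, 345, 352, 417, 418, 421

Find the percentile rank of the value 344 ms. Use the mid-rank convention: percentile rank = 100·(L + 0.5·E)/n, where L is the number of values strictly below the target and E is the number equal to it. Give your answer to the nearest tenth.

Count below 344: L = 4; count equal: E = 1; n = 10.
Percentile rank = 100·(4 + 0.5·1)/10 = 100·4.5/10 = 45.

45.0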